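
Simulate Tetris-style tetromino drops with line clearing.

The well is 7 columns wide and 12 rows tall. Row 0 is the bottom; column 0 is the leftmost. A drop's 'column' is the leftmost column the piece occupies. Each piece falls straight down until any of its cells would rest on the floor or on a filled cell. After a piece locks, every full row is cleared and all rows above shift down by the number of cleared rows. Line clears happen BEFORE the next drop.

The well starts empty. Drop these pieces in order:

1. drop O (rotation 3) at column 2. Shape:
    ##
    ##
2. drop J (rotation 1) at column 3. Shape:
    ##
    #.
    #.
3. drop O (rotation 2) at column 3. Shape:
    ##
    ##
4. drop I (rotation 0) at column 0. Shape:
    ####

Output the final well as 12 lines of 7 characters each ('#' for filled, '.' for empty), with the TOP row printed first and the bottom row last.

Drop 1: O rot3 at col 2 lands with bottom-row=0; cleared 0 line(s) (total 0); column heights now [0 0 2 2 0 0 0], max=2
Drop 2: J rot1 at col 3 lands with bottom-row=2; cleared 0 line(s) (total 0); column heights now [0 0 2 5 5 0 0], max=5
Drop 3: O rot2 at col 3 lands with bottom-row=5; cleared 0 line(s) (total 0); column heights now [0 0 2 7 7 0 0], max=7
Drop 4: I rot0 at col 0 lands with bottom-row=7; cleared 0 line(s) (total 0); column heights now [8 8 8 8 7 0 0], max=8

Answer: .......
.......
.......
.......
####...
...##..
...##..
...##..
...#...
...#...
..##...
..##...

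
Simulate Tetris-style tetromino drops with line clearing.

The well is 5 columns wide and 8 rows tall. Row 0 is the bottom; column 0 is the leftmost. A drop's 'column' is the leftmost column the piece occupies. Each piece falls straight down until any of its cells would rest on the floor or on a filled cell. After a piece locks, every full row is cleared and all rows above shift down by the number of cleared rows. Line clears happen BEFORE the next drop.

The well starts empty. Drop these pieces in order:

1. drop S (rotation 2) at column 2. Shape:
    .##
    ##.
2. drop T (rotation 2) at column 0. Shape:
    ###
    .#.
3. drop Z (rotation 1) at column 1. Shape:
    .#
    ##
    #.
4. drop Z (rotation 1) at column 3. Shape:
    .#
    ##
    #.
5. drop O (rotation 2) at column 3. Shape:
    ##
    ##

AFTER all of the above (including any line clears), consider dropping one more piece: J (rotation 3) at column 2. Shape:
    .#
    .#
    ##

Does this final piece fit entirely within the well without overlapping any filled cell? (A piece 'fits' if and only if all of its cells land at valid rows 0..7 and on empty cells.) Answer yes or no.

Answer: no

Derivation:
Drop 1: S rot2 at col 2 lands with bottom-row=0; cleared 0 line(s) (total 0); column heights now [0 0 1 2 2], max=2
Drop 2: T rot2 at col 0 lands with bottom-row=0; cleared 1 line(s) (total 1); column heights now [0 1 1 1 0], max=1
Drop 3: Z rot1 at col 1 lands with bottom-row=1; cleared 0 line(s) (total 1); column heights now [0 3 4 1 0], max=4
Drop 4: Z rot1 at col 3 lands with bottom-row=1; cleared 0 line(s) (total 1); column heights now [0 3 4 3 4], max=4
Drop 5: O rot2 at col 3 lands with bottom-row=4; cleared 0 line(s) (total 1); column heights now [0 3 4 6 6], max=6
Test piece J rot3 at col 2 (width 2): heights before test = [0 3 4 6 6]; fits = False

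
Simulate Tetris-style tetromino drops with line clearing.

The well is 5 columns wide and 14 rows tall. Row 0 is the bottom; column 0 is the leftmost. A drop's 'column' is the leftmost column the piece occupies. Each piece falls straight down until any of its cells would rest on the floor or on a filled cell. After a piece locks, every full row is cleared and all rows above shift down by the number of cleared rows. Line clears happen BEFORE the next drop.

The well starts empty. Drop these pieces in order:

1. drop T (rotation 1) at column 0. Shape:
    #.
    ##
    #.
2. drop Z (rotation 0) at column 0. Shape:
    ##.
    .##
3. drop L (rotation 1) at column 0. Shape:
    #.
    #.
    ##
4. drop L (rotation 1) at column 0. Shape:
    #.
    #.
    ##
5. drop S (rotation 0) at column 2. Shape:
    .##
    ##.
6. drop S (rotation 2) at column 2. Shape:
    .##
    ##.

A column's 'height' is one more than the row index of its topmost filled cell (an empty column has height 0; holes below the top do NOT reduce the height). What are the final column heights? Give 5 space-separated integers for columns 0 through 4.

Drop 1: T rot1 at col 0 lands with bottom-row=0; cleared 0 line(s) (total 0); column heights now [3 2 0 0 0], max=3
Drop 2: Z rot0 at col 0 lands with bottom-row=2; cleared 0 line(s) (total 0); column heights now [4 4 3 0 0], max=4
Drop 3: L rot1 at col 0 lands with bottom-row=4; cleared 0 line(s) (total 0); column heights now [7 5 3 0 0], max=7
Drop 4: L rot1 at col 0 lands with bottom-row=7; cleared 0 line(s) (total 0); column heights now [10 8 3 0 0], max=10
Drop 5: S rot0 at col 2 lands with bottom-row=3; cleared 0 line(s) (total 0); column heights now [10 8 4 5 5], max=10
Drop 6: S rot2 at col 2 lands with bottom-row=5; cleared 0 line(s) (total 0); column heights now [10 8 6 7 7], max=10

Answer: 10 8 6 7 7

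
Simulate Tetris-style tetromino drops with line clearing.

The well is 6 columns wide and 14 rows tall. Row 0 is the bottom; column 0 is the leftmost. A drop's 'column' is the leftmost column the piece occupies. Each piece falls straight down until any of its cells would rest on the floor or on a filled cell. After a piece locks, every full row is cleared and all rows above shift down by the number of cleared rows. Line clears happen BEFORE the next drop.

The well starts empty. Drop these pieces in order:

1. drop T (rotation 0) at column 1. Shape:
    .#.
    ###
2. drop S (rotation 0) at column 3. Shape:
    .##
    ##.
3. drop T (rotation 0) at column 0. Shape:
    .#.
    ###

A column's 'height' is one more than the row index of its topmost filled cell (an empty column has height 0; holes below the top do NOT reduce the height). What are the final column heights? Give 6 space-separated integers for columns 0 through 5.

Drop 1: T rot0 at col 1 lands with bottom-row=0; cleared 0 line(s) (total 0); column heights now [0 1 2 1 0 0], max=2
Drop 2: S rot0 at col 3 lands with bottom-row=1; cleared 0 line(s) (total 0); column heights now [0 1 2 2 3 3], max=3
Drop 3: T rot0 at col 0 lands with bottom-row=2; cleared 0 line(s) (total 0); column heights now [3 4 3 2 3 3], max=4

Answer: 3 4 3 2 3 3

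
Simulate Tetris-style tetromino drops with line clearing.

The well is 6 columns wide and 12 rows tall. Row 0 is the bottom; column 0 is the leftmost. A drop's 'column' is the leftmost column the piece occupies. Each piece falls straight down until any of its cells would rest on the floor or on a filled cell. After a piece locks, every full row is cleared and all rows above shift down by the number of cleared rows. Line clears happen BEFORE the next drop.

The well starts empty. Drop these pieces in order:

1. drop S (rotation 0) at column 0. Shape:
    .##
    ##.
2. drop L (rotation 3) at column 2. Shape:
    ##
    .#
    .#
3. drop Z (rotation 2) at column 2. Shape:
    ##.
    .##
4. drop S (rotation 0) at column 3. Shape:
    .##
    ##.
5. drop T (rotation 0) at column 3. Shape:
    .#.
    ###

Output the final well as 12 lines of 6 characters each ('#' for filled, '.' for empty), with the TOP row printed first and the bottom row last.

Drop 1: S rot0 at col 0 lands with bottom-row=0; cleared 0 line(s) (total 0); column heights now [1 2 2 0 0 0], max=2
Drop 2: L rot3 at col 2 lands with bottom-row=0; cleared 0 line(s) (total 0); column heights now [1 2 3 3 0 0], max=3
Drop 3: Z rot2 at col 2 lands with bottom-row=3; cleared 0 line(s) (total 0); column heights now [1 2 5 5 4 0], max=5
Drop 4: S rot0 at col 3 lands with bottom-row=5; cleared 0 line(s) (total 0); column heights now [1 2 5 6 7 7], max=7
Drop 5: T rot0 at col 3 lands with bottom-row=7; cleared 0 line(s) (total 0); column heights now [1 2 5 8 9 8], max=9

Answer: ......
......
......
....#.
...###
....##
...##.
..##..
...##.
..##..
.###..
##.#..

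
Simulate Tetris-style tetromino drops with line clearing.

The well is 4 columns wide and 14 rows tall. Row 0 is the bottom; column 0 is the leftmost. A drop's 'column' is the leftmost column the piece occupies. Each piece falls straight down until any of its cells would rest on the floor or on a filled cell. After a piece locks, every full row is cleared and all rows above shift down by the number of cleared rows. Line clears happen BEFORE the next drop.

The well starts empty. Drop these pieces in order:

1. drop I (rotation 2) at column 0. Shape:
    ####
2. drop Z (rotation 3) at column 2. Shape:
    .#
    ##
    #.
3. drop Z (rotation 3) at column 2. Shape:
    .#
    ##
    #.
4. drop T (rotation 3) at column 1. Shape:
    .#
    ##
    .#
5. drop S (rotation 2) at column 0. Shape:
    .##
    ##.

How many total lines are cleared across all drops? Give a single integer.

Answer: 1

Derivation:
Drop 1: I rot2 at col 0 lands with bottom-row=0; cleared 1 line(s) (total 1); column heights now [0 0 0 0], max=0
Drop 2: Z rot3 at col 2 lands with bottom-row=0; cleared 0 line(s) (total 1); column heights now [0 0 2 3], max=3
Drop 3: Z rot3 at col 2 lands with bottom-row=2; cleared 0 line(s) (total 1); column heights now [0 0 4 5], max=5
Drop 4: T rot3 at col 1 lands with bottom-row=4; cleared 0 line(s) (total 1); column heights now [0 6 7 5], max=7
Drop 5: S rot2 at col 0 lands with bottom-row=6; cleared 0 line(s) (total 1); column heights now [7 8 8 5], max=8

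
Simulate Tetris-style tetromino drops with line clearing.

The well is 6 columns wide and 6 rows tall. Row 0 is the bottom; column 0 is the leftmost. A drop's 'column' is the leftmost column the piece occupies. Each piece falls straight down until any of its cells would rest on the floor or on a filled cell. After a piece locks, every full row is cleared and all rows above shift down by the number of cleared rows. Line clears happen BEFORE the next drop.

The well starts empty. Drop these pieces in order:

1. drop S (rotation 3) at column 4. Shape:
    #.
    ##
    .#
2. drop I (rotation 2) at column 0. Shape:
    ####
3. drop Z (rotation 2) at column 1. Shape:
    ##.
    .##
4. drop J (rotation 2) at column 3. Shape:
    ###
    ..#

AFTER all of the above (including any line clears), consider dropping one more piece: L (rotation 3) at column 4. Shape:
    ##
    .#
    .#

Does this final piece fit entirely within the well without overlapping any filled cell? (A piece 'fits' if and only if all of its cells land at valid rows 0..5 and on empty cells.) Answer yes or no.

Drop 1: S rot3 at col 4 lands with bottom-row=0; cleared 0 line(s) (total 0); column heights now [0 0 0 0 3 2], max=3
Drop 2: I rot2 at col 0 lands with bottom-row=0; cleared 0 line(s) (total 0); column heights now [1 1 1 1 3 2], max=3
Drop 3: Z rot2 at col 1 lands with bottom-row=1; cleared 0 line(s) (total 0); column heights now [1 3 3 2 3 2], max=3
Drop 4: J rot2 at col 3 lands with bottom-row=2; cleared 0 line(s) (total 0); column heights now [1 3 3 4 4 4], max=4
Test piece L rot3 at col 4 (width 2): heights before test = [1 3 3 4 4 4]; fits = False

Answer: no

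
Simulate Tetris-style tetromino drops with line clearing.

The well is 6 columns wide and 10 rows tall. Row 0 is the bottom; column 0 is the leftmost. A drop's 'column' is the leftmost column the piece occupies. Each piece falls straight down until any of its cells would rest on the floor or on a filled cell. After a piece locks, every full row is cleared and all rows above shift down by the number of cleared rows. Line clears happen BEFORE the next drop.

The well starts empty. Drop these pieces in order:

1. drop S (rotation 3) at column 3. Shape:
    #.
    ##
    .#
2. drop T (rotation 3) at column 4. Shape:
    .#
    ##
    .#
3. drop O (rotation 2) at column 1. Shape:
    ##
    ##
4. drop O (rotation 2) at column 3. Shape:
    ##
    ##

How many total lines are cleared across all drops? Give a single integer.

Answer: 0

Derivation:
Drop 1: S rot3 at col 3 lands with bottom-row=0; cleared 0 line(s) (total 0); column heights now [0 0 0 3 2 0], max=3
Drop 2: T rot3 at col 4 lands with bottom-row=1; cleared 0 line(s) (total 0); column heights now [0 0 0 3 3 4], max=4
Drop 3: O rot2 at col 1 lands with bottom-row=0; cleared 0 line(s) (total 0); column heights now [0 2 2 3 3 4], max=4
Drop 4: O rot2 at col 3 lands with bottom-row=3; cleared 0 line(s) (total 0); column heights now [0 2 2 5 5 4], max=5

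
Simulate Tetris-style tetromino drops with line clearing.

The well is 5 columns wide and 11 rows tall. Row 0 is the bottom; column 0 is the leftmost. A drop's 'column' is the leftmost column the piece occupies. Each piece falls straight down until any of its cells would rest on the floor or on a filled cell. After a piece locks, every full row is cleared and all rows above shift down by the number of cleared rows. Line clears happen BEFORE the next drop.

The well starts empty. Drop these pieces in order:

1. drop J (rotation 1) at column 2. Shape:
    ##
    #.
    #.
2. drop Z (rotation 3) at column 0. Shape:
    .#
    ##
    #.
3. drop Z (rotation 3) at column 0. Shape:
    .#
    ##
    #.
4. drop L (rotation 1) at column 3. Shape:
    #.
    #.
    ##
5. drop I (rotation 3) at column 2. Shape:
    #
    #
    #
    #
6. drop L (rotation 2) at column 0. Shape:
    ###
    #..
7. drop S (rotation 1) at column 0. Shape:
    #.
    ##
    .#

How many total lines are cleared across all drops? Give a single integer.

Answer: 1

Derivation:
Drop 1: J rot1 at col 2 lands with bottom-row=0; cleared 0 line(s) (total 0); column heights now [0 0 3 3 0], max=3
Drop 2: Z rot3 at col 0 lands with bottom-row=0; cleared 0 line(s) (total 0); column heights now [2 3 3 3 0], max=3
Drop 3: Z rot3 at col 0 lands with bottom-row=2; cleared 0 line(s) (total 0); column heights now [4 5 3 3 0], max=5
Drop 4: L rot1 at col 3 lands with bottom-row=3; cleared 0 line(s) (total 0); column heights now [4 5 3 6 4], max=6
Drop 5: I rot3 at col 2 lands with bottom-row=3; cleared 1 line(s) (total 1); column heights now [3 4 6 5 0], max=6
Drop 6: L rot2 at col 0 lands with bottom-row=5; cleared 0 line(s) (total 1); column heights now [7 7 7 5 0], max=7
Drop 7: S rot1 at col 0 lands with bottom-row=7; cleared 0 line(s) (total 1); column heights now [10 9 7 5 0], max=10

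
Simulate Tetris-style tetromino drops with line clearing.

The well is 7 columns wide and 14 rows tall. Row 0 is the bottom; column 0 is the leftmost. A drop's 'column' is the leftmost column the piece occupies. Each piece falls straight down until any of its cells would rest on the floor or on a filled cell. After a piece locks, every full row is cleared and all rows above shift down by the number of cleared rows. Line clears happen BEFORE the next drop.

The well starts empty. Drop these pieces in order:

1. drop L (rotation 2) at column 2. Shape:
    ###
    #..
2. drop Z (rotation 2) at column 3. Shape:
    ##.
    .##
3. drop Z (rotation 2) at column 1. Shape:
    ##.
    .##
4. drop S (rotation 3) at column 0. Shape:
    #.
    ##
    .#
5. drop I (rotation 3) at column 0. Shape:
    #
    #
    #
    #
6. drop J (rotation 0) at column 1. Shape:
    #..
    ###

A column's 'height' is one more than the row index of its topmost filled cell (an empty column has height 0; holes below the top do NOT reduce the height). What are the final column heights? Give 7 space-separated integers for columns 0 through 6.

Answer: 13 10 9 9 4 3 0

Derivation:
Drop 1: L rot2 at col 2 lands with bottom-row=0; cleared 0 line(s) (total 0); column heights now [0 0 2 2 2 0 0], max=2
Drop 2: Z rot2 at col 3 lands with bottom-row=2; cleared 0 line(s) (total 0); column heights now [0 0 2 4 4 3 0], max=4
Drop 3: Z rot2 at col 1 lands with bottom-row=4; cleared 0 line(s) (total 0); column heights now [0 6 6 5 4 3 0], max=6
Drop 4: S rot3 at col 0 lands with bottom-row=6; cleared 0 line(s) (total 0); column heights now [9 8 6 5 4 3 0], max=9
Drop 5: I rot3 at col 0 lands with bottom-row=9; cleared 0 line(s) (total 0); column heights now [13 8 6 5 4 3 0], max=13
Drop 6: J rot0 at col 1 lands with bottom-row=8; cleared 0 line(s) (total 0); column heights now [13 10 9 9 4 3 0], max=13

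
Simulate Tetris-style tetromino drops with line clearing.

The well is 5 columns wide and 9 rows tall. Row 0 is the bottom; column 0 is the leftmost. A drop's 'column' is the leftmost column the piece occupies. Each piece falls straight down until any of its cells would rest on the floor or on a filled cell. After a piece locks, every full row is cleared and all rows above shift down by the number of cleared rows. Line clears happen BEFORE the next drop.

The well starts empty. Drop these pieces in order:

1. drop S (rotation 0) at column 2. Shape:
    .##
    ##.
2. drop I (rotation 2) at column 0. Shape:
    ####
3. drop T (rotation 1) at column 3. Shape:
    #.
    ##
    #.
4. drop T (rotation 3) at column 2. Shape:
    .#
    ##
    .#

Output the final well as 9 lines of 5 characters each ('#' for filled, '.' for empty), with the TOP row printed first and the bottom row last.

Drop 1: S rot0 at col 2 lands with bottom-row=0; cleared 0 line(s) (total 0); column heights now [0 0 1 2 2], max=2
Drop 2: I rot2 at col 0 lands with bottom-row=2; cleared 0 line(s) (total 0); column heights now [3 3 3 3 2], max=3
Drop 3: T rot1 at col 3 lands with bottom-row=3; cleared 0 line(s) (total 0); column heights now [3 3 3 6 5], max=6
Drop 4: T rot3 at col 2 lands with bottom-row=6; cleared 0 line(s) (total 0); column heights now [3 3 8 9 5], max=9

Answer: ...#.
..##.
...#.
...#.
...##
...#.
####.
...##
..##.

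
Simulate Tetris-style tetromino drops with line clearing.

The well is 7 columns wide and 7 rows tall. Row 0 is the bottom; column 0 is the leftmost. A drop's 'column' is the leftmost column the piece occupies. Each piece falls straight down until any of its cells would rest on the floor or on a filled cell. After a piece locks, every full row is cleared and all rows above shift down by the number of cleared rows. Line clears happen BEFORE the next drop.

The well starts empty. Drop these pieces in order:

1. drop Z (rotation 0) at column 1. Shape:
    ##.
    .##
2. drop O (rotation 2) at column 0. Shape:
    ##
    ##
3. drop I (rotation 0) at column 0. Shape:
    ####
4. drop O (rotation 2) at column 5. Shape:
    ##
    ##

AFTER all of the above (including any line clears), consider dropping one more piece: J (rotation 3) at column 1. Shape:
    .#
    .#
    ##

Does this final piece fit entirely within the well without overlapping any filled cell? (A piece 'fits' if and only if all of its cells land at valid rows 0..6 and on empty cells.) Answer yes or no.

Drop 1: Z rot0 at col 1 lands with bottom-row=0; cleared 0 line(s) (total 0); column heights now [0 2 2 1 0 0 0], max=2
Drop 2: O rot2 at col 0 lands with bottom-row=2; cleared 0 line(s) (total 0); column heights now [4 4 2 1 0 0 0], max=4
Drop 3: I rot0 at col 0 lands with bottom-row=4; cleared 0 line(s) (total 0); column heights now [5 5 5 5 0 0 0], max=5
Drop 4: O rot2 at col 5 lands with bottom-row=0; cleared 0 line(s) (total 0); column heights now [5 5 5 5 0 2 2], max=5
Test piece J rot3 at col 1 (width 2): heights before test = [5 5 5 5 0 2 2]; fits = False

Answer: no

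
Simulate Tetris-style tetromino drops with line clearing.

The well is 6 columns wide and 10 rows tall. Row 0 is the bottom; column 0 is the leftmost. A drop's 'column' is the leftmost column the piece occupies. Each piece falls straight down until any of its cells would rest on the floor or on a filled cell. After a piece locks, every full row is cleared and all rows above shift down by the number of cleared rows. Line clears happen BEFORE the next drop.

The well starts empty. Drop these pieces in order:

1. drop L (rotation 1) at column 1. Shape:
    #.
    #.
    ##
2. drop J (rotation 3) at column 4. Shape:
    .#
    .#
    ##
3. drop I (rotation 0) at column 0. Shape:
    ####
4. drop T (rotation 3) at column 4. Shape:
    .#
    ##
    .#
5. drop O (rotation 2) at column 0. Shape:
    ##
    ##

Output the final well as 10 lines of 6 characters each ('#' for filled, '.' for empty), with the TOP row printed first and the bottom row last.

Answer: ......
......
......
......
##...#
##..##
####.#
.#...#
.#...#
.##.##

Derivation:
Drop 1: L rot1 at col 1 lands with bottom-row=0; cleared 0 line(s) (total 0); column heights now [0 3 1 0 0 0], max=3
Drop 2: J rot3 at col 4 lands with bottom-row=0; cleared 0 line(s) (total 0); column heights now [0 3 1 0 1 3], max=3
Drop 3: I rot0 at col 0 lands with bottom-row=3; cleared 0 line(s) (total 0); column heights now [4 4 4 4 1 3], max=4
Drop 4: T rot3 at col 4 lands with bottom-row=3; cleared 0 line(s) (total 0); column heights now [4 4 4 4 5 6], max=6
Drop 5: O rot2 at col 0 lands with bottom-row=4; cleared 0 line(s) (total 0); column heights now [6 6 4 4 5 6], max=6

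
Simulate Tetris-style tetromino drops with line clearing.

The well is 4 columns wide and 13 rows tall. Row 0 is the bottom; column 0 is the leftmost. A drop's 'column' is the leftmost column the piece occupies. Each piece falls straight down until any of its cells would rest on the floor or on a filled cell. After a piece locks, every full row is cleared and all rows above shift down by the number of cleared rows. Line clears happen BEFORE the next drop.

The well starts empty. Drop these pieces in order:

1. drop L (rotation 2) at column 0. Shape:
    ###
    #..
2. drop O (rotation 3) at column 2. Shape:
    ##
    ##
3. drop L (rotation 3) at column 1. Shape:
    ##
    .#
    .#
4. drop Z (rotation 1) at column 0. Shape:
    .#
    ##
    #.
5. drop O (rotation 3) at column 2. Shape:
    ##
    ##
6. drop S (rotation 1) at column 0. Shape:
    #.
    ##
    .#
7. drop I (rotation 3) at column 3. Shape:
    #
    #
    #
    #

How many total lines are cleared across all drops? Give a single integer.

Answer: 1

Derivation:
Drop 1: L rot2 at col 0 lands with bottom-row=0; cleared 0 line(s) (total 0); column heights now [2 2 2 0], max=2
Drop 2: O rot3 at col 2 lands with bottom-row=2; cleared 0 line(s) (total 0); column heights now [2 2 4 4], max=4
Drop 3: L rot3 at col 1 lands with bottom-row=4; cleared 0 line(s) (total 0); column heights now [2 7 7 4], max=7
Drop 4: Z rot1 at col 0 lands with bottom-row=6; cleared 0 line(s) (total 0); column heights now [8 9 7 4], max=9
Drop 5: O rot3 at col 2 lands with bottom-row=7; cleared 1 line(s) (total 1); column heights now [7 8 8 8], max=8
Drop 6: S rot1 at col 0 lands with bottom-row=8; cleared 0 line(s) (total 1); column heights now [11 10 8 8], max=11
Drop 7: I rot3 at col 3 lands with bottom-row=8; cleared 0 line(s) (total 1); column heights now [11 10 8 12], max=12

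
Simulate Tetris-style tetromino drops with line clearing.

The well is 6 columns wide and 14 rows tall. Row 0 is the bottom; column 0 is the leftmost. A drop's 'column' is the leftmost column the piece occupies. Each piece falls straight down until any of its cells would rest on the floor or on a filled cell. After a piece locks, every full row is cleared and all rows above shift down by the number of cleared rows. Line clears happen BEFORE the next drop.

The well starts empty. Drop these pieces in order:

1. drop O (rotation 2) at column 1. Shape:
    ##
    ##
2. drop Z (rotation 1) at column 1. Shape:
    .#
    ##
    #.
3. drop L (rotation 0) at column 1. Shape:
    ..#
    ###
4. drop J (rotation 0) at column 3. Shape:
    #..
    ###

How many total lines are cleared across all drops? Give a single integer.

Drop 1: O rot2 at col 1 lands with bottom-row=0; cleared 0 line(s) (total 0); column heights now [0 2 2 0 0 0], max=2
Drop 2: Z rot1 at col 1 lands with bottom-row=2; cleared 0 line(s) (total 0); column heights now [0 4 5 0 0 0], max=5
Drop 3: L rot0 at col 1 lands with bottom-row=5; cleared 0 line(s) (total 0); column heights now [0 6 6 7 0 0], max=7
Drop 4: J rot0 at col 3 lands with bottom-row=7; cleared 0 line(s) (total 0); column heights now [0 6 6 9 8 8], max=9

Answer: 0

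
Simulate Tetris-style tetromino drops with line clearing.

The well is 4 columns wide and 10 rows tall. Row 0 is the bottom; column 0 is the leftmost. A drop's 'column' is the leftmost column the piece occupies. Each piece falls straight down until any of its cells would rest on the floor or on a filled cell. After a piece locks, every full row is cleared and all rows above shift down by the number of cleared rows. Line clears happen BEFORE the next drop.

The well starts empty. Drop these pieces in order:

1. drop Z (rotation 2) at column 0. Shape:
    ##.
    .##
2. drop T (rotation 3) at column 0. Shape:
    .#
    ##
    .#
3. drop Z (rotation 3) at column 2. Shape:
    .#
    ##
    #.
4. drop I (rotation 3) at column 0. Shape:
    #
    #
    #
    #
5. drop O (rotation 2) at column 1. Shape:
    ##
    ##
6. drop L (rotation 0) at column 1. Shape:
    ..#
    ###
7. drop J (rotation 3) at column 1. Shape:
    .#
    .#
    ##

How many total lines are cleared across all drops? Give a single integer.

Drop 1: Z rot2 at col 0 lands with bottom-row=0; cleared 0 line(s) (total 0); column heights now [2 2 1 0], max=2
Drop 2: T rot3 at col 0 lands with bottom-row=2; cleared 0 line(s) (total 0); column heights now [4 5 1 0], max=5
Drop 3: Z rot3 at col 2 lands with bottom-row=1; cleared 0 line(s) (total 0); column heights now [4 5 3 4], max=5
Drop 4: I rot3 at col 0 lands with bottom-row=4; cleared 0 line(s) (total 0); column heights now [8 5 3 4], max=8
Drop 5: O rot2 at col 1 lands with bottom-row=5; cleared 0 line(s) (total 0); column heights now [8 7 7 4], max=8
Drop 6: L rot0 at col 1 lands with bottom-row=7; cleared 1 line(s) (total 1); column heights now [7 7 7 8], max=8
Drop 7: J rot3 at col 1 lands with bottom-row=7; cleared 0 line(s) (total 1); column heights now [7 8 10 8], max=10

Answer: 1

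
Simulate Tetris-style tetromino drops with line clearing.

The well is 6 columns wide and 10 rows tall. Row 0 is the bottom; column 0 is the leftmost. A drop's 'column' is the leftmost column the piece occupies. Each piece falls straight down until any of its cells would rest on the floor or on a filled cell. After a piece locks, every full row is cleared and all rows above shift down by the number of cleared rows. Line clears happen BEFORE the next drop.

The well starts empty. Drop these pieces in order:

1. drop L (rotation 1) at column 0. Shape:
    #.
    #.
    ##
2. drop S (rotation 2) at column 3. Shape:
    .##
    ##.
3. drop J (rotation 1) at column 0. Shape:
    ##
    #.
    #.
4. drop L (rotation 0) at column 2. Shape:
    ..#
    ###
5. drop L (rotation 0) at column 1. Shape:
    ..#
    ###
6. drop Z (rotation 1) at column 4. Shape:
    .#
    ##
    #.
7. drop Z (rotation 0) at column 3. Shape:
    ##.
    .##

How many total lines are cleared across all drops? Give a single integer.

Drop 1: L rot1 at col 0 lands with bottom-row=0; cleared 0 line(s) (total 0); column heights now [3 1 0 0 0 0], max=3
Drop 2: S rot2 at col 3 lands with bottom-row=0; cleared 0 line(s) (total 0); column heights now [3 1 0 1 2 2], max=3
Drop 3: J rot1 at col 0 lands with bottom-row=3; cleared 0 line(s) (total 0); column heights now [6 6 0 1 2 2], max=6
Drop 4: L rot0 at col 2 lands with bottom-row=2; cleared 0 line(s) (total 0); column heights now [6 6 3 3 4 2], max=6
Drop 5: L rot0 at col 1 lands with bottom-row=6; cleared 0 line(s) (total 0); column heights now [6 7 7 8 4 2], max=8
Drop 6: Z rot1 at col 4 lands with bottom-row=4; cleared 0 line(s) (total 0); column heights now [6 7 7 8 6 7], max=8
Drop 7: Z rot0 at col 3 lands with bottom-row=7; cleared 0 line(s) (total 0); column heights now [6 7 7 9 9 8], max=9

Answer: 0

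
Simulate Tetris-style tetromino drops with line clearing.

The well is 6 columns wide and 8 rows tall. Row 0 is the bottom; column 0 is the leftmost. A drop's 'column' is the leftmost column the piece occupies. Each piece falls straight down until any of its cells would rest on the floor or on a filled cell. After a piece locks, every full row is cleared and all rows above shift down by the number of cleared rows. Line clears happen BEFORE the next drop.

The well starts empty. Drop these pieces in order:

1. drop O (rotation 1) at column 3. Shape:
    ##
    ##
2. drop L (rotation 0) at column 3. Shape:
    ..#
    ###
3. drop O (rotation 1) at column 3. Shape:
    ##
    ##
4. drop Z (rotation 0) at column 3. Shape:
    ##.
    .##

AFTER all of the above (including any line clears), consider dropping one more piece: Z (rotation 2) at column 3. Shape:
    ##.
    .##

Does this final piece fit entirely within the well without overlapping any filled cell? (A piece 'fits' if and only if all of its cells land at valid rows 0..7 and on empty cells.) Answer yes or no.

Drop 1: O rot1 at col 3 lands with bottom-row=0; cleared 0 line(s) (total 0); column heights now [0 0 0 2 2 0], max=2
Drop 2: L rot0 at col 3 lands with bottom-row=2; cleared 0 line(s) (total 0); column heights now [0 0 0 3 3 4], max=4
Drop 3: O rot1 at col 3 lands with bottom-row=3; cleared 0 line(s) (total 0); column heights now [0 0 0 5 5 4], max=5
Drop 4: Z rot0 at col 3 lands with bottom-row=5; cleared 0 line(s) (total 0); column heights now [0 0 0 7 7 6], max=7
Test piece Z rot2 at col 3 (width 3): heights before test = [0 0 0 7 7 6]; fits = False

Answer: no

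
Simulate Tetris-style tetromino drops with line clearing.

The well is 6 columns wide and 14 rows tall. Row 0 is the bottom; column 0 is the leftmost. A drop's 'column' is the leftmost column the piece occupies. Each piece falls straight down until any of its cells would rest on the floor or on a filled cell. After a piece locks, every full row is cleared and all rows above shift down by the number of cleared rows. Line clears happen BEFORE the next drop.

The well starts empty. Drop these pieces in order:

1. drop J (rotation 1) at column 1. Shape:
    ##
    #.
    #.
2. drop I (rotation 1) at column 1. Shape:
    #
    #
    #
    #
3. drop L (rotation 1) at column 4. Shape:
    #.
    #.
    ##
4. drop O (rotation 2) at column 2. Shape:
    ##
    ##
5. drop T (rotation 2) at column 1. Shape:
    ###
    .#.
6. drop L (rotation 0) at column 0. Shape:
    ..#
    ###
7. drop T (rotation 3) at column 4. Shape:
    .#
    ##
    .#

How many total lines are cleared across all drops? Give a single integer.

Drop 1: J rot1 at col 1 lands with bottom-row=0; cleared 0 line(s) (total 0); column heights now [0 3 3 0 0 0], max=3
Drop 2: I rot1 at col 1 lands with bottom-row=3; cleared 0 line(s) (total 0); column heights now [0 7 3 0 0 0], max=7
Drop 3: L rot1 at col 4 lands with bottom-row=0; cleared 0 line(s) (total 0); column heights now [0 7 3 0 3 1], max=7
Drop 4: O rot2 at col 2 lands with bottom-row=3; cleared 0 line(s) (total 0); column heights now [0 7 5 5 3 1], max=7
Drop 5: T rot2 at col 1 lands with bottom-row=6; cleared 0 line(s) (total 0); column heights now [0 8 8 8 3 1], max=8
Drop 6: L rot0 at col 0 lands with bottom-row=8; cleared 0 line(s) (total 0); column heights now [9 9 10 8 3 1], max=10
Drop 7: T rot3 at col 4 lands with bottom-row=2; cleared 0 line(s) (total 0); column heights now [9 9 10 8 4 5], max=10

Answer: 0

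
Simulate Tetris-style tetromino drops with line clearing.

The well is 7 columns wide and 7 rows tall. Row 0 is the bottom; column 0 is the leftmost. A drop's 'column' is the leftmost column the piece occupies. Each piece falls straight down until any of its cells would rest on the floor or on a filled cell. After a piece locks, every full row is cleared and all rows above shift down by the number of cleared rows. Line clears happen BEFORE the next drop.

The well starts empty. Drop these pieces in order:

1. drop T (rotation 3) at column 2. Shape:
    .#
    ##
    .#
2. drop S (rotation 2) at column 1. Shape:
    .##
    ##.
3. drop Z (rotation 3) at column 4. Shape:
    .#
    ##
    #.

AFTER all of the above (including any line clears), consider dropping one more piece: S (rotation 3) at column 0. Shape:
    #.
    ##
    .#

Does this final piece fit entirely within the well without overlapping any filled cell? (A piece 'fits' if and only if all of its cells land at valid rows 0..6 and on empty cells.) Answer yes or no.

Drop 1: T rot3 at col 2 lands with bottom-row=0; cleared 0 line(s) (total 0); column heights now [0 0 2 3 0 0 0], max=3
Drop 2: S rot2 at col 1 lands with bottom-row=2; cleared 0 line(s) (total 0); column heights now [0 3 4 4 0 0 0], max=4
Drop 3: Z rot3 at col 4 lands with bottom-row=0; cleared 0 line(s) (total 0); column heights now [0 3 4 4 2 3 0], max=4
Test piece S rot3 at col 0 (width 2): heights before test = [0 3 4 4 2 3 0]; fits = True

Answer: yes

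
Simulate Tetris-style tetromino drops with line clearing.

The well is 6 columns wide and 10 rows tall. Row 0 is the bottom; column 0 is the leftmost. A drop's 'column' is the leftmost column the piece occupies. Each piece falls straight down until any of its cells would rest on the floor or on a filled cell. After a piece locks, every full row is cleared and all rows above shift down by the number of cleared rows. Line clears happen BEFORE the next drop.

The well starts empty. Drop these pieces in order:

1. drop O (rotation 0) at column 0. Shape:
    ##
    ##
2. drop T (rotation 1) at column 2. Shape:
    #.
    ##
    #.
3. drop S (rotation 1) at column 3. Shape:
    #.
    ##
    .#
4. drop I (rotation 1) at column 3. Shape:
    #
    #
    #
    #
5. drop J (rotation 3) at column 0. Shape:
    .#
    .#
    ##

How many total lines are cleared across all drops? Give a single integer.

Drop 1: O rot0 at col 0 lands with bottom-row=0; cleared 0 line(s) (total 0); column heights now [2 2 0 0 0 0], max=2
Drop 2: T rot1 at col 2 lands with bottom-row=0; cleared 0 line(s) (total 0); column heights now [2 2 3 2 0 0], max=3
Drop 3: S rot1 at col 3 lands with bottom-row=1; cleared 0 line(s) (total 0); column heights now [2 2 3 4 3 0], max=4
Drop 4: I rot1 at col 3 lands with bottom-row=4; cleared 0 line(s) (total 0); column heights now [2 2 3 8 3 0], max=8
Drop 5: J rot3 at col 0 lands with bottom-row=2; cleared 0 line(s) (total 0); column heights now [3 5 3 8 3 0], max=8

Answer: 0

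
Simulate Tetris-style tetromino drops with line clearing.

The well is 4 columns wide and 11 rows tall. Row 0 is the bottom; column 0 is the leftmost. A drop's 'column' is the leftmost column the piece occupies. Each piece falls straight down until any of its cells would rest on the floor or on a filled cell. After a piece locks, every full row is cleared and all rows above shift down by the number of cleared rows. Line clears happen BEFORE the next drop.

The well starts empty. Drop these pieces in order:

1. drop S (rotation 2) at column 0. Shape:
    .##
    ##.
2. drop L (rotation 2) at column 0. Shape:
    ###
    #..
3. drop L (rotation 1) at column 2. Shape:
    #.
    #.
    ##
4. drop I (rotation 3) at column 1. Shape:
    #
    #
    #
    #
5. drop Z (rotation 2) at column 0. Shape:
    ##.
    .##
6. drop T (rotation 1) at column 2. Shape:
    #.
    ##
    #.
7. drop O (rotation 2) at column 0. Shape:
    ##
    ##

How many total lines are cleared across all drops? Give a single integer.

Answer: 1

Derivation:
Drop 1: S rot2 at col 0 lands with bottom-row=0; cleared 0 line(s) (total 0); column heights now [1 2 2 0], max=2
Drop 2: L rot2 at col 0 lands with bottom-row=1; cleared 0 line(s) (total 0); column heights now [3 3 3 0], max=3
Drop 3: L rot1 at col 2 lands with bottom-row=3; cleared 0 line(s) (total 0); column heights now [3 3 6 4], max=6
Drop 4: I rot3 at col 1 lands with bottom-row=3; cleared 0 line(s) (total 0); column heights now [3 7 6 4], max=7
Drop 5: Z rot2 at col 0 lands with bottom-row=7; cleared 0 line(s) (total 0); column heights now [9 9 8 4], max=9
Drop 6: T rot1 at col 2 lands with bottom-row=8; cleared 0 line(s) (total 0); column heights now [9 9 11 10], max=11
Drop 7: O rot2 at col 0 lands with bottom-row=9; cleared 1 line(s) (total 1); column heights now [10 10 10 4], max=10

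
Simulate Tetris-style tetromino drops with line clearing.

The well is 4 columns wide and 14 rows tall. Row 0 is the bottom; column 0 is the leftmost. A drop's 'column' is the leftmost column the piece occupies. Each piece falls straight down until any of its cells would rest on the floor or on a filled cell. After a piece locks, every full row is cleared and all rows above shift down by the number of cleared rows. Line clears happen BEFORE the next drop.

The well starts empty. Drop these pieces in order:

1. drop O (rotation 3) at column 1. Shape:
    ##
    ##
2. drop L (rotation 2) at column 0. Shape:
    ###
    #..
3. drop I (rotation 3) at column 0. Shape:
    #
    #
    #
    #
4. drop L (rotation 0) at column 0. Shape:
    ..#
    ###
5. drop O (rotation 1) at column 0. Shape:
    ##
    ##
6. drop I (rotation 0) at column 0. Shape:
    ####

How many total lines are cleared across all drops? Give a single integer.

Answer: 1

Derivation:
Drop 1: O rot3 at col 1 lands with bottom-row=0; cleared 0 line(s) (total 0); column heights now [0 2 2 0], max=2
Drop 2: L rot2 at col 0 lands with bottom-row=1; cleared 0 line(s) (total 0); column heights now [3 3 3 0], max=3
Drop 3: I rot3 at col 0 lands with bottom-row=3; cleared 0 line(s) (total 0); column heights now [7 3 3 0], max=7
Drop 4: L rot0 at col 0 lands with bottom-row=7; cleared 0 line(s) (total 0); column heights now [8 8 9 0], max=9
Drop 5: O rot1 at col 0 lands with bottom-row=8; cleared 0 line(s) (total 0); column heights now [10 10 9 0], max=10
Drop 6: I rot0 at col 0 lands with bottom-row=10; cleared 1 line(s) (total 1); column heights now [10 10 9 0], max=10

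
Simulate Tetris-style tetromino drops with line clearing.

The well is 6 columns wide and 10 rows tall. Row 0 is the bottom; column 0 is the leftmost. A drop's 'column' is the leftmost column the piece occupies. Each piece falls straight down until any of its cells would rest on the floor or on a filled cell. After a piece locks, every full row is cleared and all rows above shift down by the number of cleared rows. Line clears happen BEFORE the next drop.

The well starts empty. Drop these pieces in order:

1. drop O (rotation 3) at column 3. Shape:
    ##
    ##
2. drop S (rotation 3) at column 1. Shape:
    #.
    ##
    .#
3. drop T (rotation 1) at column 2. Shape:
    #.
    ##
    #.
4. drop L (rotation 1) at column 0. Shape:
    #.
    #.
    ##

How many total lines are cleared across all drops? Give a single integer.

Drop 1: O rot3 at col 3 lands with bottom-row=0; cleared 0 line(s) (total 0); column heights now [0 0 0 2 2 0], max=2
Drop 2: S rot3 at col 1 lands with bottom-row=0; cleared 0 line(s) (total 0); column heights now [0 3 2 2 2 0], max=3
Drop 3: T rot1 at col 2 lands with bottom-row=2; cleared 0 line(s) (total 0); column heights now [0 3 5 4 2 0], max=5
Drop 4: L rot1 at col 0 lands with bottom-row=3; cleared 0 line(s) (total 0); column heights now [6 4 5 4 2 0], max=6

Answer: 0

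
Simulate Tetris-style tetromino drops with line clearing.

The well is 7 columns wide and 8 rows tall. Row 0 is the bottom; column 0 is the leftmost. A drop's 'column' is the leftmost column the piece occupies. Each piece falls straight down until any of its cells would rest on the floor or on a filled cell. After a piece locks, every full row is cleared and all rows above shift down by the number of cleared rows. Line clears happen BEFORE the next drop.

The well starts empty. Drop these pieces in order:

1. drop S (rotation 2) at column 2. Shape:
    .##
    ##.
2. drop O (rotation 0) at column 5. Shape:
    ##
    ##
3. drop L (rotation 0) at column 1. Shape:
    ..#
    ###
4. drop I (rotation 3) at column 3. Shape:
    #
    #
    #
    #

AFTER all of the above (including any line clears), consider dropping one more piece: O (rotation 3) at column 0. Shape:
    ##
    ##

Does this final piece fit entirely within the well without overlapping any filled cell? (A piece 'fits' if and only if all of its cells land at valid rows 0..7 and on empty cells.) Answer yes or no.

Drop 1: S rot2 at col 2 lands with bottom-row=0; cleared 0 line(s) (total 0); column heights now [0 0 1 2 2 0 0], max=2
Drop 2: O rot0 at col 5 lands with bottom-row=0; cleared 0 line(s) (total 0); column heights now [0 0 1 2 2 2 2], max=2
Drop 3: L rot0 at col 1 lands with bottom-row=2; cleared 0 line(s) (total 0); column heights now [0 3 3 4 2 2 2], max=4
Drop 4: I rot3 at col 3 lands with bottom-row=4; cleared 0 line(s) (total 0); column heights now [0 3 3 8 2 2 2], max=8
Test piece O rot3 at col 0 (width 2): heights before test = [0 3 3 8 2 2 2]; fits = True

Answer: yes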